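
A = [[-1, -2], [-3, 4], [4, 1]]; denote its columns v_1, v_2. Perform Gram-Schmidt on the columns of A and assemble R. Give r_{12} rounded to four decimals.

v_1 = (-1, -3, 4); ‖v_1‖ = 5.0990, so q_1 = (-0.1961, -0.5883, 0.7845).
r_{12} = q_1·v_2 = -1.1767.

r_{12} = -1.1767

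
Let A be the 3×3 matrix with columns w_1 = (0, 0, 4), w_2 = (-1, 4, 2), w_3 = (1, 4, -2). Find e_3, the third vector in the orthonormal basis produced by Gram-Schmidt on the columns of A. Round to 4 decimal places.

e_1 = w_1/‖w_1‖ = (0, 0, 4)/4.0000 = (0.0000, 0.0000, 1.0000).
r_{12} = e_1·w_2 = 2.0000.
u_2 = w_2 − 2.0000·e_1 = (-1.0000, 4.0000, 0.0000).
‖u_2‖ = 4.1231, so e_2 = (-0.2425, 0.9701, 0.0000).
r_{13} = e_1·w_3 = -2.0000; r_{23} = e_2·w_3 = 3.6380.
u_3 = w_3 + 2.0000·e_1 − 3.6380·e_2 = (1.8824, 0.4706, 0.0000).
‖u_3‖ = 1.9403, so e_3 = (0.9701, 0.2425, 0.0000).

e_3 = (0.9701, 0.2425, 0.0000)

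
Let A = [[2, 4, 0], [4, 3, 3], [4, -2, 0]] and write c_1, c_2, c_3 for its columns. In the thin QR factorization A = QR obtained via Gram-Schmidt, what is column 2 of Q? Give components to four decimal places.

c_1 = (2, 4, 4); ‖c_1‖ = 6.0000, so q_1 = (0.3333, 0.6667, 0.6667).
q_1·c_2 = 0.3333·4 + 0.6667·3 + 0.6667·(-2) = 2.0000.
u_2 = c_2 − 2.0000·q_1 = (3.3333, 1.6667, -3.3333).
‖u_2‖ = 5.0000, so q_2 = (0.6667, 0.3333, -0.6667).

q_2 = (0.6667, 0.3333, -0.6667)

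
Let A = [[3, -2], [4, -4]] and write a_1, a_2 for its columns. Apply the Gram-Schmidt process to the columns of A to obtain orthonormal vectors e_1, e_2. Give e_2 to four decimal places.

a_1 = (3, 4); ‖a_1‖ = 5.0000, so e_1 = (0.6000, 0.8000).
e_1·a_2 = 0.6000·(-2) + 0.8000·(-4) = -4.4000.
u_2 = a_2 + 4.4000·e_1 = (0.6400, -0.4800).
‖u_2‖ = 0.8000, so e_2 = (0.8000, -0.6000).

e_2 = (0.8000, -0.6000)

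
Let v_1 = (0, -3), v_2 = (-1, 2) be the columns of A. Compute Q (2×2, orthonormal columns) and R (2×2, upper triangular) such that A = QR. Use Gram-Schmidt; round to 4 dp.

Q = [[0.0000, -1.0000], [-1.0000, 0.0000]], R = [[3.0000, -2.0000], [0.0000, 1.0000]]

e_1 = v_1/‖v_1‖ = (0, -3)/3.0000 = (0.0000, -1.0000).
r_{12} = e_1·v_2 = -2.0000.
u_2 = v_2 + 2.0000·e_1 = (-1.0000, 0.0000).
‖u_2‖ = 1.0000, so e_2 = (-1.0000, 0.0000).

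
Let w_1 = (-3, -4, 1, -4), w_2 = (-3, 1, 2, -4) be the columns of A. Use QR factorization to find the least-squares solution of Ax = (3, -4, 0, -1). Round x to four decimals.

e_1 = w_1/‖w_1‖ = (-3, -4, 1, -4)/6.4807 = (-0.4629, -0.6172, 0.1543, -0.6172).
r_{12} = e_1·w_2 = 3.5490.
u_2 = w_2 − 3.5490·e_1 = (-1.3571, 3.1905, 1.4524, -1.8095).
‖u_2‖ = 4.1719, so e_2 = (-0.3253, 0.7648, 0.3481, -0.4337).
Qᵀb = (1.6973, -3.6012).
Back-substitute: x_2 = -3.6012/4.1719 = -0.8632.
x_1 = (1.6973 − 3.5490·(-0.8632))/6.4807 = 0.7346.

x = (0.7346, -0.8632)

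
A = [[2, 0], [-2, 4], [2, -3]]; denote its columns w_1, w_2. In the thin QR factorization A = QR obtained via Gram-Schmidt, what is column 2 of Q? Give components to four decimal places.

w_1 = (2, -2, 2); ‖w_1‖ = 3.4641, so e_1 = (0.5774, -0.5774, 0.5774).
e_1·w_2 = 0.5774·0 + (-0.5774)·4 + 0.5774·(-3) = -4.0415.
u_2 = w_2 + 4.0415·e_1 = (2.3333, 1.6667, -0.6667).
‖u_2‖ = 2.9439, so e_2 = (0.7926, 0.5661, -0.2265).

e_2 = (0.7926, 0.5661, -0.2265)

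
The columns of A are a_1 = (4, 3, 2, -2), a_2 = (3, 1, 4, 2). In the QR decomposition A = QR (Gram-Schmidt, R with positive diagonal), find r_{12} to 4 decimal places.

r_{12} = 3.3075

a_1 = (4, 3, 2, -2); ‖a_1‖ = 5.7446, so e_1 = (0.6963, 0.5222, 0.3482, -0.3482).
r_{12} = e_1·a_2 = 3.3075.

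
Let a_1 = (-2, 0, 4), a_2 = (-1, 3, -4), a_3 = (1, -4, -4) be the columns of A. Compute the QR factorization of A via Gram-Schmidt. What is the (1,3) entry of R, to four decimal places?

a_1 = (-2, 0, 4); ‖a_1‖ = 4.4721, so e_1 = (-0.4472, 0.0000, 0.8944).
r_{13} = e_1·a_3 = -4.0249.

r_{13} = -4.0249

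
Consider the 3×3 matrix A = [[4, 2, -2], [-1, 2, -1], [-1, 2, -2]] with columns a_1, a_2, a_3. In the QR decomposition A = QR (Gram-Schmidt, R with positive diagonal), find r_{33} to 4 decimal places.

a_1 = (4, -1, -1); ‖a_1‖ = 4.2426, so e_1 = (0.9428, -0.2357, -0.2357).
e_1·a_2 = 0.9428·2 + (-0.2357)·2 + (-0.2357)·2 = 0.9428.
u_2 = a_2 − 0.9428·e_1 = (1.1111, 2.2222, 2.2222).
‖u_2‖ = 3.3333, so e_2 = (0.3333, 0.6667, 0.6667).
e_1·a_3 = 0.9428·(-2) + (-0.2357)·(-1) + (-0.2357)·(-2) = -1.1785; e_2·a_3 = 0.3333·(-2) + 0.6667·(-1) + 0.6667·(-2) = -2.6667.
u_3 = a_3 + 1.1785·e_1 + 2.6667·e_2 = (0.0000, 0.5000, -0.5000).
r_{33} = ‖u_3‖ = 0.7071.

r_{33} = 0.7071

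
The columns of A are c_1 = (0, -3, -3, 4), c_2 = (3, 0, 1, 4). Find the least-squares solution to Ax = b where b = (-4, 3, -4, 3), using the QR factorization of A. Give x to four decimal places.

x = (0.6182, -0.4629)

c_1 = (0, -3, -3, 4); ‖c_1‖ = 5.8310, so e_1 = (0.0000, -0.5145, -0.5145, 0.6860).
e_1·c_2 = 0.0000·3 + (-0.5145)·0 + (-0.5145)·1 + 0.6860·4 = 2.2295.
u_2 = c_2 − 2.2295·e_1 = (3.0000, 1.1471, 2.1471, 2.4706).
‖u_2‖ = 4.5858, so e_2 = (0.6542, 0.2501, 0.4682, 0.5387).
Qᵀb = (2.5725, -2.1229).
Back-substitute: x_2 = -2.1229/4.5858 = -0.4629.
x_1 = (2.5725 − 2.2295·(-0.4629))/5.8310 = 0.6182.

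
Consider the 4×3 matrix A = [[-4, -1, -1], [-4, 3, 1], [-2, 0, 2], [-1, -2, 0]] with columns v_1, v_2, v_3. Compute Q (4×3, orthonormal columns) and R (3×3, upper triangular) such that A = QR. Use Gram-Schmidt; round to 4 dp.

v_1 = (-4, -4, -2, -1); ‖v_1‖ = 6.0828, so q_1 = (-0.6576, -0.6576, -0.3288, -0.1644).
q_1·v_2 = (-0.6576)·(-1) + (-0.6576)·3 + (-0.3288)·0 + (-0.1644)·(-2) = -0.9864.
u_2 = v_2 + 0.9864·q_1 = (-1.6486, 2.3514, -0.3243, -2.1622).
‖u_2‖ = 3.6093, so q_2 = (-0.4568, 0.6515, -0.0899, -0.5991).
q_1·v_3 = (-0.6576)·(-1) + (-0.6576)·1 + (-0.3288)·2 + (-0.1644)·0 = -0.6576; q_2·v_3 = (-0.4568)·(-1) + 0.6515·1 + (-0.0899)·2 + (-0.5991)·0 = 0.9285.
u_3 = v_3 + 0.6576·q_1 − 0.9285·q_2 = (-1.0083, -0.0373, 1.8672, 0.4481).
‖u_3‖ = 2.1692, so q_3 = (-0.4648, -0.0172, 0.8608, 0.2066).

Q = [[-0.6576, -0.4568, -0.4648], [-0.6576, 0.6515, -0.0172], [-0.3288, -0.0899, 0.8608], [-0.1644, -0.5991, 0.2066]], R = [[6.0828, -0.9864, -0.6576], [0.0000, 3.6093, 0.9285], [0.0000, 0.0000, 2.1692]]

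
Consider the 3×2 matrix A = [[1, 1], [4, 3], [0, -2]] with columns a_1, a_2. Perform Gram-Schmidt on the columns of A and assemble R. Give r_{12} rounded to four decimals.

r_{12} = 3.1530

a_1 = (1, 4, 0); ‖a_1‖ = 4.1231, so q_1 = (0.2425, 0.9701, 0.0000).
r_{12} = q_1·a_2 = 3.1530.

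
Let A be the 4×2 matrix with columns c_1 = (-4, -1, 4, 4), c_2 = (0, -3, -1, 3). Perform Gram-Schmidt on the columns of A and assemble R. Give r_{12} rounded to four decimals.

c_1 = (-4, -1, 4, 4); ‖c_1‖ = 7.0000, so q_1 = (-0.5714, -0.1429, 0.5714, 0.5714).
r_{12} = q_1·c_2 = 1.5714.

r_{12} = 1.5714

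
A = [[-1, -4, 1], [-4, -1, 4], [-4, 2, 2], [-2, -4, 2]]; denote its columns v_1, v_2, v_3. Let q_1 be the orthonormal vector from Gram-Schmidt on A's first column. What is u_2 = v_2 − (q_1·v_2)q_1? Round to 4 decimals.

v_1 = (-1, -4, -4, -2); ‖v_1‖ = 6.0828, so q_1 = (-0.1644, -0.6576, -0.6576, -0.3288).
q_1·v_2 = (-0.1644)·(-4) + (-0.6576)·(-1) + (-0.6576)·2 + (-0.3288)·(-4) = 1.3152.
u_2 = v_2 − 1.3152·q_1 = (-3.7838, -0.1351, 2.8649, -3.5676).

u_2 = (-3.7838, -0.1351, 2.8649, -3.5676)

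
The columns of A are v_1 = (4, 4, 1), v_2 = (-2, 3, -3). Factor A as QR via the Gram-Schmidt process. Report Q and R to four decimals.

Q = [[0.6963, -0.4526], [0.6963, 0.6142], [0.1741, -0.6465]], R = [[5.7446, 0.1741], [0.0000, 4.6872]]

v_1 = (4, 4, 1); ‖v_1‖ = 5.7446, so e_1 = (0.6963, 0.6963, 0.1741).
e_1·v_2 = 0.6963·(-2) + 0.6963·3 + 0.1741·(-3) = 0.1741.
u_2 = v_2 − 0.1741·e_1 = (-2.1212, 2.8788, -3.0303).
‖u_2‖ = 4.6872, so e_2 = (-0.4526, 0.6142, -0.6465).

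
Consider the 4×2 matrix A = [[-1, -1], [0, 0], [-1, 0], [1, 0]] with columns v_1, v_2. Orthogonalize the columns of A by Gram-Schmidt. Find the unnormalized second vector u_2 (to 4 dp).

u_2 = (-0.6667, 0.0000, 0.3333, -0.3333)

v_1 = (-1, 0, -1, 1); ‖v_1‖ = 1.7321, so e_1 = (-0.5774, 0.0000, -0.5774, 0.5774).
e_1·v_2 = (-0.5774)·(-1) + 0.0000·0 + (-0.5774)·0 + 0.5774·0 = 0.5774.
u_2 = v_2 − 0.5774·e_1 = (-0.6667, 0.0000, 0.3333, -0.3333).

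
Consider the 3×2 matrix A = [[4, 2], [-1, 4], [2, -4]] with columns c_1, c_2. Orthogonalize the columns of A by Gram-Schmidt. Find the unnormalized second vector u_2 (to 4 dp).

c_1 = (4, -1, 2); ‖c_1‖ = 4.5826, so e_1 = (0.8729, -0.2182, 0.4364).
e_1·c_2 = 0.8729·2 + (-0.2182)·4 + 0.4364·(-4) = -0.8729.
u_2 = c_2 + 0.8729·e_1 = (2.7619, 3.8095, -3.6190).

u_2 = (2.7619, 3.8095, -3.6190)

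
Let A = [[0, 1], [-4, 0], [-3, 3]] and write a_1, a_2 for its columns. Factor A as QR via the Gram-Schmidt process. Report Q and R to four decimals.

Q = [[0.0000, 0.3846], [-0.8000, -0.5538], [-0.6000, 0.7385]], R = [[5.0000, -1.8000], [0.0000, 2.6000]]

a_1 = (0, -4, -3); ‖a_1‖ = 5.0000, so q_1 = (0.0000, -0.8000, -0.6000).
q_1·a_2 = 0.0000·1 + (-0.8000)·0 + (-0.6000)·3 = -1.8000.
u_2 = a_2 + 1.8000·q_1 = (1.0000, -1.4400, 1.9200).
‖u_2‖ = 2.6000, so q_2 = (0.3846, -0.5538, 0.7385).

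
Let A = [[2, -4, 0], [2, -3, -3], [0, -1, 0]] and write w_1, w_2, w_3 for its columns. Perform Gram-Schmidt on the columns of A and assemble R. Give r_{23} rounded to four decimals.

q_1 = w_1/‖w_1‖ = (2, 2, 0)/2.8284 = (0.7071, 0.7071, 0.0000).
r_{12} = q_1·w_2 = -4.9497.
u_2 = w_2 + 4.9497·q_1 = (-0.5000, 0.5000, -1.0000).
‖u_2‖ = 1.2247, so q_2 = (-0.4082, 0.4082, -0.8165).
r_{23} = q_2·w_3 = -1.2247.

r_{23} = -1.2247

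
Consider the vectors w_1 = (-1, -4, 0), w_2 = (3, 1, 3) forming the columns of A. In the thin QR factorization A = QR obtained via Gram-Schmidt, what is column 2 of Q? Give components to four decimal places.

e_2 = (0.6447, -0.1612, 0.7473)

w_1 = (-1, -4, 0); ‖w_1‖ = 4.1231, so e_1 = (-0.2425, -0.9701, 0.0000).
e_1·w_2 = (-0.2425)·3 + (-0.9701)·1 + 0.0000·3 = -1.6977.
u_2 = w_2 + 1.6977·e_1 = (2.5882, -0.6471, 3.0000).
‖u_2‖ = 4.0147, so e_2 = (0.6447, -0.1612, 0.7473).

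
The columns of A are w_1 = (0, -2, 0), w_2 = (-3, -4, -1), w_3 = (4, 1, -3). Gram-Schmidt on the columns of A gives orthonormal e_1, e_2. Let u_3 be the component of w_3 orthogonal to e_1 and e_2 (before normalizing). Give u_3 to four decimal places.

w_1 = (0, -2, 0); ‖w_1‖ = 2.0000, so e_1 = (0.0000, -1.0000, 0.0000).
e_1·w_2 = 0.0000·(-3) + (-1.0000)·(-4) + 0.0000·(-1) = 4.0000.
u_2 = w_2 − 4.0000·e_1 = (-3.0000, 0.0000, -1.0000).
‖u_2‖ = 3.1623, so e_2 = (-0.9487, 0.0000, -0.3162).
e_1·w_3 = 0.0000·4 + (-1.0000)·1 + 0.0000·(-3) = -1.0000; e_2·w_3 = (-0.9487)·4 + 0.0000·1 + (-0.3162)·(-3) = -2.8460.
u_3 = w_3 + 1.0000·e_1 + 2.8460·e_2 = (1.3000, 0.0000, -3.9000).

u_3 = (1.3000, 0.0000, -3.9000)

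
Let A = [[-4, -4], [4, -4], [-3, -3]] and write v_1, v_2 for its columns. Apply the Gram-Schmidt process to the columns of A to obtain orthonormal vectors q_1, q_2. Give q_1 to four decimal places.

q_1 = (-0.6247, 0.6247, -0.4685)

v_1 = (-4, 4, -3); ‖v_1‖ = 6.4031, so q_1 = (-0.6247, 0.6247, -0.4685).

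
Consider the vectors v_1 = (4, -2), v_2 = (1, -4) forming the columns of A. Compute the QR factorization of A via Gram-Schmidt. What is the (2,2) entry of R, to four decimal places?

q_1 = v_1/‖v_1‖ = (4, -2)/4.4721 = (0.8944, -0.4472).
r_{12} = q_1·v_2 = 2.6833.
u_2 = v_2 − 2.6833·q_1 = (-1.4000, -2.8000).
r_{22} = ‖u_2‖ = 3.1305.

r_{22} = 3.1305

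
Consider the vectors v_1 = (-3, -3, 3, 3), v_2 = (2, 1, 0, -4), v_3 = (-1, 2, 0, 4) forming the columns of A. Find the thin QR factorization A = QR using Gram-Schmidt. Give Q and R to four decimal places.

Q = [[-0.5000, 0.0845, 0.0243], [-0.5000, -0.2535, 0.7767], [0.5000, 0.5916, 0.5946], [0.5000, -0.7606, 0.2063]], R = [[6.0000, -3.5000, 1.5000], [0.0000, 2.9580, -3.6342], [0.0000, 0.0000, 2.3543]]

v_1 = (-3, -3, 3, 3); ‖v_1‖ = 6.0000, so q_1 = (-0.5000, -0.5000, 0.5000, 0.5000).
q_1·v_2 = (-0.5000)·2 + (-0.5000)·1 + 0.5000·0 + 0.5000·(-4) = -3.5000.
u_2 = v_2 + 3.5000·q_1 = (0.2500, -0.7500, 1.7500, -2.2500).
‖u_2‖ = 2.9580, so q_2 = (0.0845, -0.2535, 0.5916, -0.7606).
q_1·v_3 = (-0.5000)·(-1) + (-0.5000)·2 + 0.5000·0 + 0.5000·4 = 1.5000; q_2·v_3 = 0.0845·(-1) + (-0.2535)·2 + 0.5916·0 + (-0.7606)·4 = -3.6342.
u_3 = v_3 − 1.5000·q_1 + 3.6342·q_2 = (0.0571, 1.8286, 1.4000, 0.4857).
‖u_3‖ = 2.3543, so q_3 = (0.0243, 0.7767, 0.5946, 0.2063).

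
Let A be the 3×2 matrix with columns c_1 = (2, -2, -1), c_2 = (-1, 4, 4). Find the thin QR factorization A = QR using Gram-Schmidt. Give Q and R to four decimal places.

Q = [[0.6667, 0.6302], [-0.6667, 0.2653], [-0.3333, 0.7297]], R = [[3.0000, -4.6667], [0.0000, 3.3500]]

q_1 = c_1/‖c_1‖ = (2, -2, -1)/3.0000 = (0.6667, -0.6667, -0.3333).
r_{12} = q_1·c_2 = -4.6667.
u_2 = c_2 + 4.6667·q_1 = (2.1111, 0.8889, 2.4444).
‖u_2‖ = 3.3500, so q_2 = (0.6302, 0.2653, 0.7297).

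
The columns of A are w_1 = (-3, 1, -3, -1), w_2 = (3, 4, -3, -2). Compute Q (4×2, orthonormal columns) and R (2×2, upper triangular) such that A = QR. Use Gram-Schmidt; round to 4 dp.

e_1 = w_1/‖w_1‖ = (-3, 1, -3, -1)/4.4721 = (-0.6708, 0.2236, -0.6708, -0.2236).
r_{12} = e_1·w_2 = 1.3416.
u_2 = w_2 − 1.3416·e_1 = (3.9000, 3.7000, -2.1000, -1.7000).
‖u_2‖ = 6.0166, so e_2 = (0.6482, 0.6150, -0.3490, -0.2825).

Q = [[-0.6708, 0.6482], [0.2236, 0.6150], [-0.6708, -0.3490], [-0.2236, -0.2825]], R = [[4.4721, 1.3416], [0.0000, 6.0166]]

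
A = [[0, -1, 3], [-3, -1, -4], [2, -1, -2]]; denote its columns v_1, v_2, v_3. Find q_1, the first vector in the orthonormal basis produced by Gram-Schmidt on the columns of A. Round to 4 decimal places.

q_1 = (0.0000, -0.8321, 0.5547)

v_1 = (0, -3, 2); ‖v_1‖ = 3.6056, so q_1 = (0.0000, -0.8321, 0.5547).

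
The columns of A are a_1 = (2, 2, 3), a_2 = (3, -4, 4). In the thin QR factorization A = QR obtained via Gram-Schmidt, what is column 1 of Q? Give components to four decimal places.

a_1 = (2, 2, 3); ‖a_1‖ = 4.1231, so q_1 = (0.4851, 0.4851, 0.7276).

q_1 = (0.4851, 0.4851, 0.7276)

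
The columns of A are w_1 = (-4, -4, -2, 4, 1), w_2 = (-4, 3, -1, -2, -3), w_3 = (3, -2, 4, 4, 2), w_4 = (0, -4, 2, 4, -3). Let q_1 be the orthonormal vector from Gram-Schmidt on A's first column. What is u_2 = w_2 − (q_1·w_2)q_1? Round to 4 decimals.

w_1 = (-4, -4, -2, 4, 1); ‖w_1‖ = 7.2801, so q_1 = (-0.5494, -0.5494, -0.2747, 0.5494, 0.1374).
q_1·w_2 = (-0.5494)·(-4) + (-0.5494)·3 + (-0.2747)·(-1) + 0.5494·(-2) + 0.1374·(-3) = -0.6868.
u_2 = w_2 + 0.6868·q_1 = (-4.3774, 2.6226, -1.1887, -1.6226, -2.9057).

u_2 = (-4.3774, 2.6226, -1.1887, -1.6226, -2.9057)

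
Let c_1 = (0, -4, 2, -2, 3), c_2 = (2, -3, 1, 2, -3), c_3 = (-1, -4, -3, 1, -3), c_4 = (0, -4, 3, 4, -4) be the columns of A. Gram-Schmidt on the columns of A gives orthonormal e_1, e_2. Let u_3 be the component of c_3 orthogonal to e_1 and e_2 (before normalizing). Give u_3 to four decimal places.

e_1 = c_1/‖c_1‖ = (0, -4, 2, -2, 3)/5.7446 = (0.0000, -0.6963, 0.3482, -0.3482, 0.5222).
r_{12} = e_1·c_2 = 0.1741.
u_2 = c_2 − 0.1741·e_1 = (2.0000, -2.8788, 0.9394, 2.0606, -3.0909).
‖u_2‖ = 5.1932, so e_2 = (0.3851, -0.5543, 0.1809, 0.3968, -0.5952).
r_{13} = e_1·c_3 = -0.1741; r_{23} = e_2·c_3 = 3.4719.
u_3 = c_3 + 0.1741·e_1 − 3.4719·e_2 = (-2.3371, -2.1966, -3.5674, -0.4382, -0.8427).

u_3 = (-2.3371, -2.1966, -3.5674, -0.4382, -0.8427)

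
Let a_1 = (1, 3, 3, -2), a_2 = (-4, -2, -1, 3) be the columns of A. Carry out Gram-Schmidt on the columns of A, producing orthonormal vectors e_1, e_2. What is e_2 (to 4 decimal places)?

e_1 = a_1/‖a_1‖ = (1, 3, 3, -2)/4.7958 = (0.2085, 0.6255, 0.6255, -0.4170).
r_{12} = e_1·a_2 = -3.9618.
u_2 = a_2 + 3.9618·e_1 = (-3.1739, 0.4783, 1.4783, 1.3478).
‖u_2‖ = 3.7821, so e_2 = (-0.8392, 0.1265, 0.3909, 0.3564).

e_2 = (-0.8392, 0.1265, 0.3909, 0.3564)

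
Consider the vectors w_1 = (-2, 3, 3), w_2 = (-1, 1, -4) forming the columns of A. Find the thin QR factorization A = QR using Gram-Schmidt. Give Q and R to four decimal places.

w_1 = (-2, 3, 3); ‖w_1‖ = 4.6904, so q_1 = (-0.4264, 0.6396, 0.6396).
q_1·w_2 = (-0.4264)·(-1) + 0.6396·1 + 0.6396·(-4) = -1.4924.
u_2 = w_2 + 1.4924·q_1 = (-1.6364, 1.9545, -3.0455).
‖u_2‖ = 3.9715, so q_2 = (-0.4120, 0.4921, -0.7668).

Q = [[-0.4264, -0.4120], [0.6396, 0.4921], [0.6396, -0.7668]], R = [[4.6904, -1.4924], [0.0000, 3.9715]]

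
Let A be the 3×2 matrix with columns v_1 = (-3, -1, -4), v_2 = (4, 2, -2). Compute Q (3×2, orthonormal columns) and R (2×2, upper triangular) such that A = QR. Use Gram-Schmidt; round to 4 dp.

v_1 = (-3, -1, -4); ‖v_1‖ = 5.0990, so q_1 = (-0.5883, -0.1961, -0.7845).
q_1·v_2 = (-0.5883)·4 + (-0.1961)·2 + (-0.7845)·(-2) = -1.1767.
u_2 = v_2 + 1.1767·q_1 = (3.3077, 1.7692, -2.9231).
‖u_2‖ = 4.7556, so q_2 = (0.6955, 0.3720, -0.6147).

Q = [[-0.5883, 0.6955], [-0.1961, 0.3720], [-0.7845, -0.6147]], R = [[5.0990, -1.1767], [0.0000, 4.7556]]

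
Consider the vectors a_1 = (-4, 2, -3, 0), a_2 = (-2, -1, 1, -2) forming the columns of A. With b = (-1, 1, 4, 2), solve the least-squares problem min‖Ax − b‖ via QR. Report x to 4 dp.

x = (-0.2242, 0.1673)

a_1 = (-4, 2, -3, 0); ‖a_1‖ = 5.3852, so q_1 = (-0.7428, 0.3714, -0.5571, 0.0000).
q_1·a_2 = (-0.7428)·(-2) + 0.3714·(-1) + (-0.5571)·1 + 0.0000·(-2) = 0.5571.
u_2 = a_2 − 0.5571·q_1 = (-1.5862, -1.2069, 1.3103, -2.0000).
‖u_2‖ = 3.1128, so q_2 = (-0.5096, -0.3877, 0.4210, -0.6425).
Qᵀb = (-1.1142, 0.5206).
Back-substitute: x_2 = 0.5206/3.1128 = 0.1673.
x_1 = (-1.1142 − 0.5571·0.1673)/5.3852 = -0.2242.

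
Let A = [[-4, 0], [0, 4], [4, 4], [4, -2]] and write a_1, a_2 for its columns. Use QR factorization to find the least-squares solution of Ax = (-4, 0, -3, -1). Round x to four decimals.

a_1 = (-4, 0, 4, 4); ‖a_1‖ = 6.9282, so e_1 = (-0.5774, 0.0000, 0.5774, 0.5774).
e_1·a_2 = (-0.5774)·0 + 0.0000·4 + 0.5774·4 + 0.5774·(-2) = 1.1547.
u_2 = a_2 − 1.1547·e_1 = (0.6667, 4.0000, 3.3333, -2.6667).
‖u_2‖ = 5.8878, so e_2 = (0.1132, 0.6794, 0.5661, -0.4529).
Qᵀb = (0.0000, -1.6984).
Back-substitute: x_2 = -1.6984/5.8878 = -0.2885.
x_1 = (0.0000 − 1.1547·(-0.2885))/6.9282 = 0.0481.

x = (0.0481, -0.2885)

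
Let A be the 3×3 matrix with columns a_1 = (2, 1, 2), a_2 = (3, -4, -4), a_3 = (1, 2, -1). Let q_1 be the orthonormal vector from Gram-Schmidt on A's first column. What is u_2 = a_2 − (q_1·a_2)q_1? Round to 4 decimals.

a_1 = (2, 1, 2); ‖a_1‖ = 3.0000, so q_1 = (0.6667, 0.3333, 0.6667).
q_1·a_2 = 0.6667·3 + 0.3333·(-4) + 0.6667·(-4) = -2.0000.
u_2 = a_2 + 2.0000·q_1 = (4.3333, -3.3333, -2.6667).

u_2 = (4.3333, -3.3333, -2.6667)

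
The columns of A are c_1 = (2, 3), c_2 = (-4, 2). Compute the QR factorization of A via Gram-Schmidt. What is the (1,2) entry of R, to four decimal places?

e_1 = c_1/‖c_1‖ = (2, 3)/3.6056 = (0.5547, 0.8321).
r_{12} = e_1·c_2 = -0.5547.

r_{12} = -0.5547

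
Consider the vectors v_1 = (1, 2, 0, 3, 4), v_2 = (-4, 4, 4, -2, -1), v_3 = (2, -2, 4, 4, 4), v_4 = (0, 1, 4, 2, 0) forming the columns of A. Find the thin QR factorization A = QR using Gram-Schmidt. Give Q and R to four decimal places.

Q = [[0.1826, -0.5280, 0.1112, 0.3607], [0.3651, 0.6113, -0.5529, 0.3445], [0.0000, 0.5558, 0.7929, 0.1193], [0.5477, -0.1945, 0.2131, 0.5400], [0.7303, -0.0278, 0.0888, -0.6674]], R = [[5.4772, -1.0954, 4.7469, 1.4606], [0.0000, 7.1972, -0.9448, 2.4454], [0.0000, 0.0000, 5.7074, 3.0447], [0.0000, 0.0000, 0.0000, 1.9018]]

v_1 = (1, 2, 0, 3, 4); ‖v_1‖ = 5.4772, so e_1 = (0.1826, 0.3651, 0.0000, 0.5477, 0.7303).
e_1·v_2 = 0.1826·(-4) + 0.3651·4 + 0.0000·4 + 0.5477·(-2) + 0.7303·(-1) = -1.0954.
u_2 = v_2 + 1.0954·e_1 = (-3.8000, 4.4000, 4.0000, -1.4000, -0.2000).
‖u_2‖ = 7.1972, so e_2 = (-0.5280, 0.6113, 0.5558, -0.1945, -0.0278).
e_1·v_3 = 0.1826·2 + 0.3651·(-2) + 0.0000·4 + 0.5477·4 + 0.7303·4 = 4.7469; e_2·v_3 = (-0.5280)·2 + 0.6113·(-2) + 0.5558·4 + (-0.1945)·4 + (-0.0278)·4 = -0.9448.
u_3 = v_3 − 4.7469·e_1 + 0.9448·e_2 = (0.6345, -3.1557, 4.5251, 1.2162, 0.5071).
‖u_3‖ = 5.7074, so e_3 = (0.1112, -0.5529, 0.7929, 0.2131, 0.0888).
e_1·v_4 = 0.1826·0 + 0.3651·1 + 0.0000·4 + 0.5477·2 + 0.7303·0 = 1.4606; e_2·v_4 = (-0.5280)·0 + 0.6113·1 + 0.5558·4 + (-0.1945)·2 + (-0.0278)·0 = 2.4454; e_3·v_4 = 0.1112·0 + (-0.5529)·1 + 0.7929·4 + 0.2131·2 + 0.0888·0 = 3.0447.
u_4 = v_4 − 1.4606·e_1 − 2.4454·e_2 − 3.0447·e_3 = (0.6860, 0.6552, 0.2269, 1.0269, -1.2692).
‖u_4‖ = 1.9018, so e_4 = (0.3607, 0.3445, 0.1193, 0.5400, -0.6674).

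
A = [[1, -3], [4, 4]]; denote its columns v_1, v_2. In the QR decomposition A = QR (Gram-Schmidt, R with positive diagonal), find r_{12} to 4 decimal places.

r_{12} = 3.1530

e_1 = v_1/‖v_1‖ = (1, 4)/4.1231 = (0.2425, 0.9701).
r_{12} = e_1·v_2 = 3.1530.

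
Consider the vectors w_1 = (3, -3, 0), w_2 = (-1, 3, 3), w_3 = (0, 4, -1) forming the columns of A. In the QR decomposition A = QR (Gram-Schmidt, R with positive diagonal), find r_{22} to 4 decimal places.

w_1 = (3, -3, 0); ‖w_1‖ = 4.2426, so e_1 = (0.7071, -0.7071, 0.0000).
e_1·w_2 = 0.7071·(-1) + (-0.7071)·3 + 0.0000·3 = -2.8284.
u_2 = w_2 + 2.8284·e_1 = (1.0000, 1.0000, 3.0000).
r_{22} = ‖u_2‖ = 3.3166.

r_{22} = 3.3166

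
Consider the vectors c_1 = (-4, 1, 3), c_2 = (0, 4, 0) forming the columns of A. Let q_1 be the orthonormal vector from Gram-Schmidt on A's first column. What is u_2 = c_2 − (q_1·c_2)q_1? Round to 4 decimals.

c_1 = (-4, 1, 3); ‖c_1‖ = 5.0990, so q_1 = (-0.7845, 0.1961, 0.5883).
q_1·c_2 = (-0.7845)·0 + 0.1961·4 + 0.5883·0 = 0.7845.
u_2 = c_2 − 0.7845·q_1 = (0.6154, 3.8462, -0.4615).

u_2 = (0.6154, 3.8462, -0.4615)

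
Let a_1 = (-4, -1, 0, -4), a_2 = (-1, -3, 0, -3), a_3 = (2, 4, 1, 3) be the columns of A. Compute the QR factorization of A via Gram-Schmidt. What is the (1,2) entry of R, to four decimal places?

r_{12} = 3.3075

a_1 = (-4, -1, 0, -4); ‖a_1‖ = 5.7446, so e_1 = (-0.6963, -0.1741, 0.0000, -0.6963).
r_{12} = e_1·a_2 = 3.3075.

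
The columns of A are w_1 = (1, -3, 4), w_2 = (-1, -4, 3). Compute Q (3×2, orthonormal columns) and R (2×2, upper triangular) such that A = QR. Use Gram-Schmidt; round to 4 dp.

Q = [[0.1961, -0.7926], [-0.5883, -0.5661], [0.7845, -0.2265]], R = [[5.0990, 4.5107], [0.0000, 2.3778]]

w_1 = (1, -3, 4); ‖w_1‖ = 5.0990, so q_1 = (0.1961, -0.5883, 0.7845).
q_1·w_2 = 0.1961·(-1) + (-0.5883)·(-4) + 0.7845·3 = 4.5107.
u_2 = w_2 − 4.5107·q_1 = (-1.8846, -1.3462, -0.5385).
‖u_2‖ = 2.3778, so q_2 = (-0.7926, -0.5661, -0.2265).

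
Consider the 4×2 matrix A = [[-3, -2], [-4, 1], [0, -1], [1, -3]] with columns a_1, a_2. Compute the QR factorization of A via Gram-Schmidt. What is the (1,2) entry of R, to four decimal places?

a_1 = (-3, -4, 0, 1); ‖a_1‖ = 5.0990, so q_1 = (-0.5883, -0.7845, 0.0000, 0.1961).
r_{12} = q_1·a_2 = -0.1961.

r_{12} = -0.1961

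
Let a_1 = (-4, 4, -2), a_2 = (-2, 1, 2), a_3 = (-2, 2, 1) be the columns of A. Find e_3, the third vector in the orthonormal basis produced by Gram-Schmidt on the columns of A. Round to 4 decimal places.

a_1 = (-4, 4, -2); ‖a_1‖ = 6.0000, so e_1 = (-0.6667, 0.6667, -0.3333).
e_1·a_2 = (-0.6667)·(-2) + 0.6667·1 + (-0.3333)·2 = 1.3333.
u_2 = a_2 − 1.3333·e_1 = (-1.1111, 0.1111, 2.4444).
‖u_2‖ = 2.6874, so e_2 = (-0.4134, 0.0413, 0.9096).
e_1·a_3 = (-0.6667)·(-2) + 0.6667·2 + (-0.3333)·1 = 2.3333; e_2·a_3 = (-0.4134)·(-2) + 0.0413·2 + 0.9096·1 = 1.8192.
u_3 = a_3 − 2.3333·e_1 − 1.8192·e_2 = (0.3077, 0.3692, 0.1231).
‖u_3‖ = 0.4961, so e_3 = (0.6202, 0.7442, 0.2481).

e_3 = (0.6202, 0.7442, 0.2481)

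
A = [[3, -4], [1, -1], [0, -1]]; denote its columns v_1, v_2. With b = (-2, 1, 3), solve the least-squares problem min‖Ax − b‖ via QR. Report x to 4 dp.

q_1 = v_1/‖v_1‖ = (3, 1, 0)/3.1623 = (0.9487, 0.3162, 0.0000).
r_{12} = q_1·v_2 = -4.1110.
u_2 = v_2 + 4.1110·q_1 = (-0.1000, 0.3000, -1.0000).
‖u_2‖ = 1.0488, so q_2 = (-0.0953, 0.2860, -0.9535).
Qᵀb = (-1.5811, -2.3837).
Back-substitute: x_2 = -2.3837/1.0488 = -2.2727.
x_1 = (-1.5811 + 4.1110·(-2.2727))/3.1623 = -3.4545.

x = (-3.4545, -2.2727)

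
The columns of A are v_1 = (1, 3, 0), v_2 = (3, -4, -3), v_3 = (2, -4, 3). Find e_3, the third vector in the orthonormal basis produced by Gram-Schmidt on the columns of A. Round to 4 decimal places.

e_3 = (0.5592, -0.1864, 0.8078)

v_1 = (1, 3, 0); ‖v_1‖ = 3.1623, so e_1 = (0.3162, 0.9487, 0.0000).
e_1·v_2 = 0.3162·3 + 0.9487·(-4) + 0.0000·(-3) = -2.8460.
u_2 = v_2 + 2.8460·e_1 = (3.9000, -1.3000, -3.0000).
‖u_2‖ = 5.0892, so e_2 = (0.7663, -0.2554, -0.5895).
e_1·v_3 = 0.3162·2 + 0.9487·(-4) + 0.0000·3 = -3.1623; e_2·v_3 = 0.7663·2 + (-0.2554)·(-4) + (-0.5895)·3 = 0.7860.
u_3 = v_3 + 3.1623·e_1 − 0.7860·e_2 = (2.3977, -0.7992, 3.4633).
‖u_3‖ = 4.2875, so e_3 = (0.5592, -0.1864, 0.8078).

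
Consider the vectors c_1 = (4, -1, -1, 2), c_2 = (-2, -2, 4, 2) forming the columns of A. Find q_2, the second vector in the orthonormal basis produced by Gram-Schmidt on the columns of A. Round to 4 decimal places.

q_2 = (-0.1771, -0.4426, 0.7259, 0.4957)

q_1 = c_1/‖c_1‖ = (4, -1, -1, 2)/4.6904 = (0.8528, -0.2132, -0.2132, 0.4264).
r_{12} = q_1·c_2 = -1.2792.
u_2 = c_2 + 1.2792·q_1 = (-0.9091, -2.2727, 3.7273, 2.5455).
‖u_2‖ = 5.1346, so q_2 = (-0.1771, -0.4426, 0.7259, 0.4957).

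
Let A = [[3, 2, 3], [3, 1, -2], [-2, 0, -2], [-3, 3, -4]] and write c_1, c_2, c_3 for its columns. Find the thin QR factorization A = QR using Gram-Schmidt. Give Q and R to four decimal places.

q_1 = c_1/‖c_1‖ = (3, 3, -2, -3)/5.5678 = (0.5388, 0.5388, -0.3592, -0.5388).
r_{12} = q_1·c_2 = 0.0000.
u_2 = c_2 − 0.0000·q_1 = (2.0000, 1.0000, 0.0000, 3.0000).
‖u_2‖ = 3.7417, so q_2 = (0.5345, 0.2673, 0.0000, 0.8018).
r_{13} = q_1·c_3 = 3.4125; r_{23} = q_2·c_3 = -2.1381.
u_3 = c_3 − 3.4125·q_1 + 2.1381·q_2 = (2.3041, -3.2673, -0.7742, -0.4470).
‖u_3‖ = 4.0968, so q_3 = (0.5624, -0.7975, -0.1890, -0.1091).

Q = [[0.5388, 0.5345, 0.5624], [0.5388, 0.2673, -0.7975], [-0.3592, 0.0000, -0.1890], [-0.5388, 0.8018, -0.1091]], R = [[5.5678, 0.0000, 3.4125], [0.0000, 3.7417, -2.1381], [0.0000, 0.0000, 4.0968]]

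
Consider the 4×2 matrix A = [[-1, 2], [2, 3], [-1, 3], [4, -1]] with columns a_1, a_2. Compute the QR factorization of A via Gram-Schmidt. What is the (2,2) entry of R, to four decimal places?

a_1 = (-1, 2, -1, 4); ‖a_1‖ = 4.6904, so q_1 = (-0.2132, 0.4264, -0.2132, 0.8528).
q_1·a_2 = (-0.2132)·2 + 0.4264·3 + (-0.2132)·3 + 0.8528·(-1) = -0.6396.
u_2 = a_2 + 0.6396·q_1 = (1.8636, 3.2727, 2.8636, -0.4545).
r_{22} = ‖u_2‖ = 4.7530.

r_{22} = 4.7530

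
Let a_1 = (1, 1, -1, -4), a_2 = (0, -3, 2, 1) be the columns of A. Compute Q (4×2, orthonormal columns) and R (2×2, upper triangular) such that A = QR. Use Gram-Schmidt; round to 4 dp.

e_1 = a_1/‖a_1‖ = (1, 1, -1, -4)/4.3589 = (0.2294, 0.2294, -0.2294, -0.9177).
r_{12} = e_1·a_2 = -2.0647.
u_2 = a_2 + 2.0647·e_1 = (0.4737, -2.5263, 1.5263, -0.8947).
‖u_2‖ = 3.1204, so e_2 = (0.1518, -0.8096, 0.4891, -0.2867).

Q = [[0.2294, 0.1518], [0.2294, -0.8096], [-0.2294, 0.4891], [-0.9177, -0.2867]], R = [[4.3589, -2.0647], [0.0000, 3.1204]]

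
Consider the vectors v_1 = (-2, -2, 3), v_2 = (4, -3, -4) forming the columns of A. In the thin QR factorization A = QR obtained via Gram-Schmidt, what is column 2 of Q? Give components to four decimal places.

v_1 = (-2, -2, 3); ‖v_1‖ = 4.1231, so e_1 = (-0.4851, -0.4851, 0.7276).
e_1·v_2 = (-0.4851)·4 + (-0.4851)·(-3) + 0.7276·(-4) = -3.3955.
u_2 = v_2 + 3.3955·e_1 = (2.3529, -4.6471, -1.5294).
‖u_2‖ = 5.4287, so e_2 = (0.4334, -0.8560, -0.2817).

e_2 = (0.4334, -0.8560, -0.2817)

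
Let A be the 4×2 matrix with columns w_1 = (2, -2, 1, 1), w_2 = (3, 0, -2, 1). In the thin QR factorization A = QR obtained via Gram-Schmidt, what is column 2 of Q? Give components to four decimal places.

w_1 = (2, -2, 1, 1); ‖w_1‖ = 3.1623, so q_1 = (0.6325, -0.6325, 0.3162, 0.3162).
q_1·w_2 = 0.6325·3 + (-0.6325)·0 + 0.3162·(-2) + 0.3162·1 = 1.5811.
u_2 = w_2 − 1.5811·q_1 = (2.0000, 1.0000, -2.5000, 0.5000).
‖u_2‖ = 3.3912, so q_2 = (0.5898, 0.2949, -0.7372, 0.1474).

q_2 = (0.5898, 0.2949, -0.7372, 0.1474)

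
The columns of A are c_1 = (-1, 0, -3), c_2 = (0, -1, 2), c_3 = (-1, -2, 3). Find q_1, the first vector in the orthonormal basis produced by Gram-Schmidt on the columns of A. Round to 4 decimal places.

c_1 = (-1, 0, -3); ‖c_1‖ = 3.1623, so q_1 = (-0.3162, 0.0000, -0.9487).

q_1 = (-0.3162, 0.0000, -0.9487)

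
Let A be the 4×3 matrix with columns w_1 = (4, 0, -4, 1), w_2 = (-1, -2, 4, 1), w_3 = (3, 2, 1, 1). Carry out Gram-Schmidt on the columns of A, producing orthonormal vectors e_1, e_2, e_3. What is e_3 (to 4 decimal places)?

e_3 = (0.4499, 0.7552, 0.4700, 0.0803)

w_1 = (4, 0, -4, 1); ‖w_1‖ = 5.7446, so e_1 = (0.6963, 0.0000, -0.6963, 0.1741).
e_1·w_2 = 0.6963·(-1) + 0.0000·(-2) + (-0.6963)·4 + 0.1741·1 = -3.3075.
u_2 = w_2 + 3.3075·e_1 = (1.3030, -2.0000, 1.6970, 1.5758).
‖u_2‖ = 3.3257, so e_2 = (0.3918, -0.6014, 0.5103, 0.4738).
e_1·w_3 = 0.6963·3 + 0.0000·2 + (-0.6963)·1 + 0.1741·1 = 1.5667; e_2·w_3 = 0.3918·3 + (-0.6014)·2 + 0.5103·1 + 0.4738·1 = 0.9567.
u_3 = w_3 − 1.5667·e_1 − 0.9567·e_2 = (1.5342, 2.5753, 1.6027, 0.2740).
‖u_3‖ = 3.4103, so e_3 = (0.4499, 0.7552, 0.4700, 0.0803).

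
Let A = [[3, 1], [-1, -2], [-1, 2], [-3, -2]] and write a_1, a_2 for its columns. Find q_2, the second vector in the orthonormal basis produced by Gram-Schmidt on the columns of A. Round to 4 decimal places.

q_2 = (-0.1170, -0.5181, 0.8189, -0.2173)

q_1 = a_1/‖a_1‖ = (3, -1, -1, -3)/4.4721 = (0.6708, -0.2236, -0.2236, -0.6708).
r_{12} = q_1·a_2 = 2.0125.
u_2 = a_2 − 2.0125·q_1 = (-0.3500, -1.5500, 2.4500, -0.6500).
‖u_2‖ = 2.9917, so q_2 = (-0.1170, -0.5181, 0.8189, -0.2173).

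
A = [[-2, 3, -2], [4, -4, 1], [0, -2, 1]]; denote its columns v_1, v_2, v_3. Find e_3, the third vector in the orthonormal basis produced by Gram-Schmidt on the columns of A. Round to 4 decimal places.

v_1 = (-2, 4, 0); ‖v_1‖ = 4.4721, so e_1 = (-0.4472, 0.8944, 0.0000).
e_1·v_2 = (-0.4472)·3 + 0.8944·(-4) + 0.0000·(-2) = -4.9193.
u_2 = v_2 + 4.9193·e_1 = (0.8000, 0.4000, -2.0000).
‖u_2‖ = 2.1909, so e_2 = (0.3651, 0.1826, -0.9129).
e_1·v_3 = (-0.4472)·(-2) + 0.8944·1 + 0.0000·1 = 1.7889; e_2·v_3 = 0.3651·(-2) + 0.1826·1 + (-0.9129)·1 = -1.4606.
u_3 = v_3 − 1.7889·e_1 + 1.4606·e_2 = (-0.6667, -0.3333, -0.3333).
‖u_3‖ = 0.8165, so e_3 = (-0.8165, -0.4082, -0.4082).

e_3 = (-0.8165, -0.4082, -0.4082)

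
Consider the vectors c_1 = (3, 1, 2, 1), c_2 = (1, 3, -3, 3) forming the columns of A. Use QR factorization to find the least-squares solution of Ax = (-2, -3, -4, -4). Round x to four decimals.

x = (-1.3504, -0.2482)

c_1 = (3, 1, 2, 1); ‖c_1‖ = 3.8730, so e_1 = (0.7746, 0.2582, 0.5164, 0.2582).
e_1·c_2 = 0.7746·1 + 0.2582·3 + 0.5164·(-3) + 0.2582·3 = 0.7746.
u_2 = c_2 − 0.7746·e_1 = (0.4000, 2.8000, -3.4000, 2.8000).
‖u_2‖ = 5.2345, so e_2 = (0.0764, 0.5349, -0.6495, 0.5349).
Qᵀb = (-5.4222, -1.2991).
Back-substitute: x_2 = -1.2991/5.2345 = -0.2482.
x_1 = (-5.4222 − 0.7746·(-0.2482))/3.8730 = -1.3504.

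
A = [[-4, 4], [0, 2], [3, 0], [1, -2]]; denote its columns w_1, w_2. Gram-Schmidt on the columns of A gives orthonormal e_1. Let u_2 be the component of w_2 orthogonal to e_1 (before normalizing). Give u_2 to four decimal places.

u_2 = (1.2308, 2.0000, 2.0769, -1.3077)

e_1 = w_1/‖w_1‖ = (-4, 0, 3, 1)/5.0990 = (-0.7845, 0.0000, 0.5883, 0.1961).
r_{12} = e_1·w_2 = -3.5301.
u_2 = w_2 + 3.5301·e_1 = (1.2308, 2.0000, 2.0769, -1.3077).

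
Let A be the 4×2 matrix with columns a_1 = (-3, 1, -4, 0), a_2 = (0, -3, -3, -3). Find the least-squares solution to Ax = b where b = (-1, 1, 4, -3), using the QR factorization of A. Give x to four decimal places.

x = (-0.4348, -0.0773)

a_1 = (-3, 1, -4, 0); ‖a_1‖ = 5.0990, so e_1 = (-0.5883, 0.1961, -0.7845, 0.0000).
e_1·a_2 = (-0.5883)·0 + 0.1961·(-3) + (-0.7845)·(-3) + 0.0000·(-3) = 1.7650.
u_2 = a_2 − 1.7650·e_1 = (1.0385, -3.3462, -1.6154, -3.0000).
‖u_2‖ = 4.8872, so e_2 = (0.2125, -0.6847, -0.3305, -0.6138).
Qᵀb = (-2.3534, -0.3778).
Back-substitute: x_2 = -0.3778/4.8872 = -0.0773.
x_1 = (-2.3534 − 1.7650·(-0.0773))/5.0990 = -0.4348.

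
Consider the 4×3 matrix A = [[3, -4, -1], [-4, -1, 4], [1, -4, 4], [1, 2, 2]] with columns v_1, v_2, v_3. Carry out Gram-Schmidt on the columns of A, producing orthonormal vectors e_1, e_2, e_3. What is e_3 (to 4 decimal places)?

v_1 = (3, -4, 1, 1); ‖v_1‖ = 5.1962, so e_1 = (0.5774, -0.7698, 0.1925, 0.1925).
e_1·v_2 = 0.5774·(-4) + (-0.7698)·(-1) + 0.1925·(-4) + 0.1925·2 = -1.9245.
u_2 = v_2 + 1.9245·e_1 = (-2.8889, -2.4815, -3.6296, 2.3704).
‖u_2‖ = 5.7703, so e_2 = (-0.5006, -0.4300, -0.6290, 0.4108).
e_1·v_3 = 0.5774·(-1) + (-0.7698)·4 + 0.1925·4 + 0.1925·2 = -2.5019; e_2·v_3 = (-0.5006)·(-1) + (-0.4300)·4 + (-0.6290)·4 + 0.4108·2 = -2.9140.
u_3 = v_3 + 2.5019·e_1 + 2.9140·e_2 = (-1.0145, 0.8209, 2.6485, 3.6785).
‖u_3‖ = 4.7169, so e_3 = (-0.2151, 0.1740, 0.5615, 0.7799).

e_3 = (-0.2151, 0.1740, 0.5615, 0.7799)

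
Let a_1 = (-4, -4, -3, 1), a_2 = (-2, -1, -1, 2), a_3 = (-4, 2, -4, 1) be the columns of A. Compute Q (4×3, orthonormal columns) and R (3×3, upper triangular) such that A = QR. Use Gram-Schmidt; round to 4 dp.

Q = [[-0.6172, -0.2157, -0.3310], [-0.6172, 0.3505, 0.6957], [-0.4629, 0.1213, -0.5768], [0.1543, 0.9033, -0.2715]], R = [[6.4807, 2.6232, 3.2404], [0.0000, 1.7661, 1.9818], [0.0000, 0.0000, 4.7511]]

q_1 = a_1/‖a_1‖ = (-4, -4, -3, 1)/6.4807 = (-0.6172, -0.6172, -0.4629, 0.1543).
r_{12} = q_1·a_2 = 2.6232.
u_2 = a_2 − 2.6232·q_1 = (-0.3810, 0.6190, 0.2143, 1.5952).
‖u_2‖ = 1.7661, so q_2 = (-0.2157, 0.3505, 0.1213, 0.9033).
r_{13} = q_1·a_3 = 3.2404; r_{23} = q_2·a_3 = 1.9818.
u_3 = a_3 − 3.2404·q_1 − 1.9818·q_2 = (-1.5725, 3.3053, -2.7405, -1.2901).
‖u_3‖ = 4.7511, so q_3 = (-0.3310, 0.6957, -0.5768, -0.2715).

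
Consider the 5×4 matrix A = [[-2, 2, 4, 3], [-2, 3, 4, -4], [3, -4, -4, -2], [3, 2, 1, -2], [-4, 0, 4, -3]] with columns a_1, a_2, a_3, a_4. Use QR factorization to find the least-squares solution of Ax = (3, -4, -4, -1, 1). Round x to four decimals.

x = (-0.0721, -0.3288, 0.5116, 0.8715)

a_1 = (-2, -2, 3, 3, -4); ‖a_1‖ = 6.4807, so e_1 = (-0.3086, -0.3086, 0.4629, 0.4629, -0.6172).
e_1·a_2 = (-0.3086)·2 + (-0.3086)·3 + 0.4629·(-4) + 0.4629·2 + (-0.6172)·0 = -2.4689.
u_2 = a_2 + 2.4689·e_1 = (1.2381, 2.2381, -2.8571, 3.1429, -1.5238).
‖u_2‖ = 5.1870, so e_2 = (0.2387, 0.4315, -0.5508, 0.6059, -0.2938).
e_1·a_3 = (-0.3086)·4 + (-0.3086)·4 + 0.4629·(-4) + 0.4629·1 + (-0.6172)·4 = -6.3264; e_2·a_3 = 0.2387·4 + 0.4315·4 + (-0.5508)·(-4) + 0.6059·1 + (-0.2938)·4 = 4.3148.
u_3 = a_3 + 6.3264·e_1 − 4.3148·e_2 = (1.0177, 0.1858, 1.3053, 1.3142, 1.3628).
‖u_3‖ = 2.5216, so e_3 = (0.4036, 0.0737, 0.5177, 0.5212, 0.5405).
e_1·a_4 = (-0.3086)·3 + (-0.3086)·(-4) + 0.4629·(-2) + 0.4629·(-2) + (-0.6172)·(-3) = 0.3086; e_2·a_4 = 0.2387·3 + 0.4315·(-4) + (-0.5508)·(-2) + 0.6059·(-2) + (-0.2938)·(-3) = -0.2387; e_3·a_4 = 0.4036·3 + 0.0737·(-4) + 0.5177·(-2) + 0.5212·(-2) + 0.5405·(-3) = -2.7830.
u_4 = a_4 − 0.3086·e_1 + 0.2387·e_2 + 2.7830·e_3 = (4.2754, -3.5967, -0.8337, -0.5478, -1.3755).
‖u_4‖ = 5.8397, so e_4 = (0.7321, -0.6159, -0.1428, -0.0938, -0.2355).
Qᵀb = (-2.6232, 0.2938, -1.1353, 5.0893).
Back-substitute: x_4 = 5.0893/5.8397 = 0.8715.
x_3 = (-1.1353 + 2.7830·0.8715)/2.5216 = 0.5116.
x_2 = (0.2938 − 4.3148·0.5116 + 0.2387·0.8715)/5.1870 = -0.3288.
x_1 = (-2.6232 + 2.4689·(-0.3288) + 6.3264·0.5116 − 0.3086·0.8715)/6.4807 = -0.0721.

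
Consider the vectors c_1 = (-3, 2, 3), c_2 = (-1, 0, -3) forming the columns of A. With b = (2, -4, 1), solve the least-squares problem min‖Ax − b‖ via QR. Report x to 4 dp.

x = (-0.7609, -0.9565)

q_1 = c_1/‖c_1‖ = (-3, 2, 3)/4.6904 = (-0.6396, 0.4264, 0.6396).
r_{12} = q_1·c_2 = -1.2792.
u_2 = c_2 + 1.2792·q_1 = (-1.8182, 0.5455, -2.1818).
‖u_2‖ = 2.8920, so q_2 = (-0.6287, 0.1886, -0.7544).
Qᵀb = (-2.3452, -2.7663).
Back-substitute: x_2 = -2.7663/2.8920 = -0.9565.
x_1 = (-2.3452 + 1.2792·(-0.9565))/4.6904 = -0.7609.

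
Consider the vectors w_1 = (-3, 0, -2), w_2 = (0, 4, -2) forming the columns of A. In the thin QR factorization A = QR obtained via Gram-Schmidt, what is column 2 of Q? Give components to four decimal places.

w_1 = (-3, 0, -2); ‖w_1‖ = 3.6056, so q_1 = (-0.8321, 0.0000, -0.5547).
q_1·w_2 = (-0.8321)·0 + 0.0000·4 + (-0.5547)·(-2) = 1.1094.
u_2 = w_2 − 1.1094·q_1 = (0.9231, 4.0000, -1.3846).
‖u_2‖ = 4.3323, so q_2 = (0.2131, 0.9233, -0.3196).

q_2 = (0.2131, 0.9233, -0.3196)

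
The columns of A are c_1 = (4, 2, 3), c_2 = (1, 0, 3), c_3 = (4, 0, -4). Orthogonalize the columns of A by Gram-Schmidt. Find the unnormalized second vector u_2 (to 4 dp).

u_2 = (-0.7931, -0.8966, 1.6552)

q_1 = c_1/‖c_1‖ = (4, 2, 3)/5.3852 = (0.7428, 0.3714, 0.5571).
r_{12} = q_1·c_2 = 2.4140.
u_2 = c_2 − 2.4140·q_1 = (-0.7931, -0.8966, 1.6552).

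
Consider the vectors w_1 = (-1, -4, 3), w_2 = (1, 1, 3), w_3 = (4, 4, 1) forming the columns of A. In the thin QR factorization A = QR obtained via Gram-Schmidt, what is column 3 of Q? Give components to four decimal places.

e_1 = w_1/‖w_1‖ = (-1, -4, 3)/5.0990 = (-0.1961, -0.7845, 0.5883).
r_{12} = e_1·w_2 = 0.7845.
u_2 = w_2 − 0.7845·e_1 = (1.1538, 1.6154, 2.5385).
‖u_2‖ = 3.2225, so e_2 = (0.3581, 0.5013, 0.7877).
r_{13} = e_1·w_3 = -3.3340; r_{23} = e_2·w_3 = 4.2251.
u_3 = w_3 + 3.3340·e_1 − 4.2251·e_2 = (1.8333, -0.7333, -0.3667).
‖u_3‖ = 2.0083, so e_3 = (0.9129, -0.3651, -0.1826).

e_3 = (0.9129, -0.3651, -0.1826)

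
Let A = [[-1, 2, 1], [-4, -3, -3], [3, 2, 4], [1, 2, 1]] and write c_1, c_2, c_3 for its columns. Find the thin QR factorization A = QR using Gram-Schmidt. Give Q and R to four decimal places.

Q = [[-0.1925, 0.8889, 0.2397], [-0.7698, -0.1111, 0.4358], [0.5774, 0.0000, 0.7845], [0.1925, 0.4444, -0.3704]], R = [[5.1962, 3.4641, 4.6188], [0.0000, 3.0000, 1.6667], [0.0000, 0.0000, 1.6997]]

q_1 = c_1/‖c_1‖ = (-1, -4, 3, 1)/5.1962 = (-0.1925, -0.7698, 0.5774, 0.1925).
r_{12} = q_1·c_2 = 3.4641.
u_2 = c_2 − 3.4641·q_1 = (2.6667, -0.3333, 0.0000, 1.3333).
‖u_2‖ = 3.0000, so q_2 = (0.8889, -0.1111, 0.0000, 0.4444).
r_{13} = q_1·c_3 = 4.6188; r_{23} = q_2·c_3 = 1.6667.
u_3 = c_3 − 4.6188·q_1 − 1.6667·q_2 = (0.4074, 0.7407, 1.3333, -0.6296).
‖u_3‖ = 1.6997, so q_3 = (0.2397, 0.4358, 0.7845, -0.3704).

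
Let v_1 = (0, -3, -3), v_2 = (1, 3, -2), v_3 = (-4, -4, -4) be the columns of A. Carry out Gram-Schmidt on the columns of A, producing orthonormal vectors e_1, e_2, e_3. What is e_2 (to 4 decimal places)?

v_1 = (0, -3, -3); ‖v_1‖ = 4.2426, so e_1 = (0.0000, -0.7071, -0.7071).
e_1·v_2 = 0.0000·1 + (-0.7071)·3 + (-0.7071)·(-2) = -0.7071.
u_2 = v_2 + 0.7071·e_1 = (1.0000, 2.5000, -2.5000).
‖u_2‖ = 3.6742, so e_2 = (0.2722, 0.6804, -0.6804).

e_2 = (0.2722, 0.6804, -0.6804)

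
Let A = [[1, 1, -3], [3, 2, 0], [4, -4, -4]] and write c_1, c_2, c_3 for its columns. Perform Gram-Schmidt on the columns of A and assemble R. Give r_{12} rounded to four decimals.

r_{12} = -1.7650

c_1 = (1, 3, 4); ‖c_1‖ = 5.0990, so e_1 = (0.1961, 0.5883, 0.7845).
r_{12} = e_1·c_2 = -1.7650.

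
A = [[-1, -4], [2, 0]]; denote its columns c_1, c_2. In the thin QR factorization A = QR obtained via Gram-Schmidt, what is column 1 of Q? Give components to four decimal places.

e_1 = (-0.4472, 0.8944)

e_1 = c_1/‖c_1‖ = (-1, 2)/2.2361 = (-0.4472, 0.8944).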